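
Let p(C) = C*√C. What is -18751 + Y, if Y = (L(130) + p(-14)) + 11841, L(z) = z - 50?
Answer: -6830 - 14*I*√14 ≈ -6830.0 - 52.383*I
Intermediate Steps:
p(C) = C^(3/2)
L(z) = -50 + z
Y = 11921 - 14*I*√14 (Y = ((-50 + 130) + (-14)^(3/2)) + 11841 = (80 - 14*I*√14) + 11841 = 11921 - 14*I*√14 ≈ 11921.0 - 52.383*I)
-18751 + Y = -18751 + (11921 - 14*I*√14) = -6830 - 14*I*√14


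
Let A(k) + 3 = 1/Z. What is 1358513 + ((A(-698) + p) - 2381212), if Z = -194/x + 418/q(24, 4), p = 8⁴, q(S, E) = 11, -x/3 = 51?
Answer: -6119784695/6008 ≈ -1.0186e+6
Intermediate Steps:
x = -153 (x = -3*51 = -153)
p = 4096
Z = 6008/153 (Z = -194/(-153) + 418/11 = -194*(-1/153) + 418*(1/11) = 194/153 + 38 = 6008/153 ≈ 39.268)
A(k) = -17871/6008 (A(k) = -3 + 1/(6008/153) = -3 + 153/6008 = -17871/6008)
1358513 + ((A(-698) + p) - 2381212) = 1358513 + ((-17871/6008 + 4096) - 2381212) = 1358513 + (24590897/6008 - 2381212) = 1358513 - 14281730799/6008 = -6119784695/6008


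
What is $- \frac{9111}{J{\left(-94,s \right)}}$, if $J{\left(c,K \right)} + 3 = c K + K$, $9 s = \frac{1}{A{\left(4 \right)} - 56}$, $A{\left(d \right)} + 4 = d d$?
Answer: $\frac{1202652}{365} \approx 3294.9$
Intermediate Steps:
$A{\left(d \right)} = -4 + d^{2}$ ($A{\left(d \right)} = -4 + d d = -4 + d^{2}$)
$s = - \frac{1}{396}$ ($s = \frac{1}{9 \left(\left(-4 + 4^{2}\right) - 56\right)} = \frac{1}{9 \left(\left(-4 + 16\right) - 56\right)} = \frac{1}{9 \left(12 - 56\right)} = \frac{1}{9 \left(-44\right)} = \frac{1}{9} \left(- \frac{1}{44}\right) = - \frac{1}{396} \approx -0.0025253$)
$J{\left(c,K \right)} = -3 + K + K c$ ($J{\left(c,K \right)} = -3 + \left(c K + K\right) = -3 + \left(K c + K\right) = -3 + \left(K + K c\right) = -3 + K + K c$)
$- \frac{9111}{J{\left(-94,s \right)}} = - \frac{9111}{-3 - \frac{1}{396} - - \frac{47}{198}} = - \frac{9111}{-3 - \frac{1}{396} + \frac{47}{198}} = - \frac{9111}{- \frac{365}{132}} = \left(-9111\right) \left(- \frac{132}{365}\right) = \frac{1202652}{365}$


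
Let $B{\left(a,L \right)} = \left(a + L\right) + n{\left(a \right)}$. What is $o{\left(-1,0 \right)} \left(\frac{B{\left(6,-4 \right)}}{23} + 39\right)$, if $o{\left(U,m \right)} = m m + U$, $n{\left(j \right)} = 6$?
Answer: $- \frac{905}{23} \approx -39.348$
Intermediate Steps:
$B{\left(a,L \right)} = 6 + L + a$ ($B{\left(a,L \right)} = \left(a + L\right) + 6 = \left(L + a\right) + 6 = 6 + L + a$)
$o{\left(U,m \right)} = U + m^{2}$ ($o{\left(U,m \right)} = m^{2} + U = U + m^{2}$)
$o{\left(-1,0 \right)} \left(\frac{B{\left(6,-4 \right)}}{23} + 39\right) = \left(-1 + 0^{2}\right) \left(\frac{6 - 4 + 6}{23} + 39\right) = \left(-1 + 0\right) \left(8 \cdot \frac{1}{23} + 39\right) = - (\frac{8}{23} + 39) = \left(-1\right) \frac{905}{23} = - \frac{905}{23}$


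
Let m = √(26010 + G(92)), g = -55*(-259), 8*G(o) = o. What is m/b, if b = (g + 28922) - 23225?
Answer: √104086/39884 ≈ 0.0080891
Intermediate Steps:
G(o) = o/8
g = 14245
m = √104086/2 (m = √(26010 + (⅛)*92) = √(26010 + 23/2) = √(52043/2) = √104086/2 ≈ 161.31)
b = 19942 (b = (14245 + 28922) - 23225 = 43167 - 23225 = 19942)
m/b = (√104086/2)/19942 = (√104086/2)*(1/19942) = √104086/39884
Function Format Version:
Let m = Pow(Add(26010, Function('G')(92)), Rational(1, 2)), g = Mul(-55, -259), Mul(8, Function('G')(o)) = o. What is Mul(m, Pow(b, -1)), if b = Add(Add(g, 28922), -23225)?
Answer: Mul(Rational(1, 39884), Pow(104086, Rational(1, 2))) ≈ 0.0080891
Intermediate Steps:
Function('G')(o) = Mul(Rational(1, 8), o)
g = 14245
m = Mul(Rational(1, 2), Pow(104086, Rational(1, 2))) (m = Pow(Add(26010, Mul(Rational(1, 8), 92)), Rational(1, 2)) = Pow(Add(26010, Rational(23, 2)), Rational(1, 2)) = Pow(Rational(52043, 2), Rational(1, 2)) = Mul(Rational(1, 2), Pow(104086, Rational(1, 2))) ≈ 161.31)
b = 19942 (b = Add(Add(14245, 28922), -23225) = Add(43167, -23225) = 19942)
Mul(m, Pow(b, -1)) = Mul(Mul(Rational(1, 2), Pow(104086, Rational(1, 2))), Pow(19942, -1)) = Mul(Mul(Rational(1, 2), Pow(104086, Rational(1, 2))), Rational(1, 19942)) = Mul(Rational(1, 39884), Pow(104086, Rational(1, 2)))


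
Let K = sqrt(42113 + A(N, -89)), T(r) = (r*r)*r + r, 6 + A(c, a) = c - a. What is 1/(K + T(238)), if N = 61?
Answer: 13481510/181751111837843 - sqrt(42257)/181751111837843 ≈ 7.4175e-8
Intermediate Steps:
A(c, a) = -6 + c - a (A(c, a) = -6 + (c - a) = -6 + c - a)
T(r) = r + r**3 (T(r) = r**2*r + r = r**3 + r = r + r**3)
K = sqrt(42257) (K = sqrt(42113 + (-6 + 61 - 1*(-89))) = sqrt(42113 + (-6 + 61 + 89)) = sqrt(42113 + 144) = sqrt(42257) ≈ 205.56)
1/(K + T(238)) = 1/(sqrt(42257) + (238 + 238**3)) = 1/(sqrt(42257) + (238 + 13481272)) = 1/(sqrt(42257) + 13481510) = 1/(13481510 + sqrt(42257))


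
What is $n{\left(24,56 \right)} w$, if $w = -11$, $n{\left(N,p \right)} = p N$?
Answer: $-14784$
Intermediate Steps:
$n{\left(N,p \right)} = N p$
$n{\left(24,56 \right)} w = 24 \cdot 56 \left(-11\right) = 1344 \left(-11\right) = -14784$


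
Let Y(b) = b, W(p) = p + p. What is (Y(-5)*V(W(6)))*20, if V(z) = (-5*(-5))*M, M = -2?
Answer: 5000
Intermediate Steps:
W(p) = 2*p
V(z) = -50 (V(z) = -5*(-5)*(-2) = 25*(-2) = -50)
(Y(-5)*V(W(6)))*20 = -5*(-50)*20 = 250*20 = 5000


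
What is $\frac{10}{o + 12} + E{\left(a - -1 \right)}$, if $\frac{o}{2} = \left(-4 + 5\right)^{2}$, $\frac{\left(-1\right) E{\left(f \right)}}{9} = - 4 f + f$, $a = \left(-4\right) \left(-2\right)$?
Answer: $\frac{1706}{7} \approx 243.71$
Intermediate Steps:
$a = 8$
$E{\left(f \right)} = 27 f$ ($E{\left(f \right)} = - 9 \left(- 4 f + f\right) = - 9 \left(- 3 f\right) = 27 f$)
$o = 2$ ($o = 2 \left(-4 + 5\right)^{2} = 2 \cdot 1^{2} = 2 \cdot 1 = 2$)
$\frac{10}{o + 12} + E{\left(a - -1 \right)} = \frac{10}{2 + 12} + 27 \left(8 - -1\right) = \frac{10}{14} + 27 \left(8 + 1\right) = 10 \cdot \frac{1}{14} + 27 \cdot 9 = \frac{5}{7} + 243 = \frac{1706}{7}$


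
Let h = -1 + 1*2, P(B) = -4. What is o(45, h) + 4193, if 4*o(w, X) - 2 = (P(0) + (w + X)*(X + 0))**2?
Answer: 9269/2 ≈ 4634.5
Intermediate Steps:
h = 1 (h = -1 + 2 = 1)
o(w, X) = 1/2 + (-4 + X*(X + w))**2/4 (o(w, X) = 1/2 + (-4 + (w + X)*(X + 0))**2/4 = 1/2 + (-4 + (X + w)*X)**2/4 = 1/2 + (-4 + X*(X + w))**2/4)
o(45, h) + 4193 = (1/2 + (-4 + 1**2 + 1*45)**2/4) + 4193 = (1/2 + (-4 + 1 + 45)**2/4) + 4193 = (1/2 + (1/4)*42**2) + 4193 = (1/2 + (1/4)*1764) + 4193 = (1/2 + 441) + 4193 = 883/2 + 4193 = 9269/2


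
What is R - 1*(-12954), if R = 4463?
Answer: 17417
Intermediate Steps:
R - 1*(-12954) = 4463 - 1*(-12954) = 4463 + 12954 = 17417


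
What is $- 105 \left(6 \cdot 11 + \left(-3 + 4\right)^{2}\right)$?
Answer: $-7035$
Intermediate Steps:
$- 105 \left(6 \cdot 11 + \left(-3 + 4\right)^{2}\right) = - 105 \left(66 + 1^{2}\right) = - 105 \left(66 + 1\right) = \left(-105\right) 67 = -7035$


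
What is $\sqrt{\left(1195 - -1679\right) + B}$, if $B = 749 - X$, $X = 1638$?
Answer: $\sqrt{1985} \approx 44.553$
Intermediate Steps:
$B = -889$ ($B = 749 - 1638 = -889$)
$\sqrt{\left(1195 - -1679\right) + B} = \sqrt{\left(1195 - -1679\right) - 889} = \sqrt{\left(1195 + 1679\right) - 889} = \sqrt{2874 - 889} = \sqrt{1985}$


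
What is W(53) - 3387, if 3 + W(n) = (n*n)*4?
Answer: 7846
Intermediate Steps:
W(n) = -3 + 4*n² (W(n) = -3 + (n*n)*4 = -3 + n²*4 = -3 + 4*n²)
W(53) - 3387 = (-3 + 4*53²) - 3387 = (-3 + 4*2809) - 3387 = (-3 + 11236) - 3387 = 11233 - 3387 = 7846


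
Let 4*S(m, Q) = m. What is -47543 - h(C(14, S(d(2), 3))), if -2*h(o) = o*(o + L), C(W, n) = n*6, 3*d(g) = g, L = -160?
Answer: -95245/2 ≈ -47623.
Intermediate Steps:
d(g) = g/3
S(m, Q) = m/4
C(W, n) = 6*n
h(o) = -o*(-160 + o)/2 (h(o) = -o*(o - 160)/2 = -o*(-160 + o)/2)
-47543 - h(C(14, S(d(2), 3))) = -47543 - 6*(((⅓)*2)/4)*(160 - 6*((⅓)*2)/4)/2 = -47543 - 6*((¼)*(⅔))*(160 - 6*(¼)*(⅔))/2 = -47543 - 6*(⅙)*(160 - 6/6)/2 = -47543 - (160 - 1*1)/2 = -47543 - (160 - 1)/2 = -47543 - 159/2 = -95245/2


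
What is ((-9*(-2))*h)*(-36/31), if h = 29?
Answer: -18792/31 ≈ -606.19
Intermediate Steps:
((-9*(-2))*h)*(-36/31) = (-9*(-2)*29)*(-36/31) = (18*29)*(-36*1/31) = 522*(-36/31) = -18792/31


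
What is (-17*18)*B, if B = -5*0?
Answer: 0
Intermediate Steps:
B = 0
(-17*18)*B = -17*18*0 = -306*0 = 0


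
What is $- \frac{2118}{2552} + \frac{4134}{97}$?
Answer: $\frac{5172261}{123772} \approx 41.789$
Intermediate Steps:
$- \frac{2118}{2552} + \frac{4134}{97} = \left(-2118\right) \frac{1}{2552} + 4134 \cdot \frac{1}{97} = - \frac{1059}{1276} + \frac{4134}{97} = \frac{5172261}{123772}$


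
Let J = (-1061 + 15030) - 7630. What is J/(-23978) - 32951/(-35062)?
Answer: 141960265/210179159 ≈ 0.67542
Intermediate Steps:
J = 6339 (J = 13969 - 7630 = 6339)
J/(-23978) - 32951/(-35062) = 6339/(-23978) - 32951/(-35062) = 6339*(-1/23978) - 32951*(-1/35062) = -6339/23978 + 32951/35062 = 141960265/210179159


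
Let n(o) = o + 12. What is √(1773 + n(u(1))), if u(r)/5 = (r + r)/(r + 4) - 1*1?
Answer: 9*√22 ≈ 42.214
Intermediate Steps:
u(r) = -5 + 10*r/(4 + r) (u(r) = 5*((r + r)/(r + 4) - 1*1) = 5*((2*r)/(4 + r) - 1) = 5*(2*r/(4 + r) - 1) = 5*(-1 + 2*r/(4 + r)) = -5 + 10*r/(4 + r))
n(o) = 12 + o
√(1773 + n(u(1))) = √(1773 + (12 + 5*(-4 + 1)/(4 + 1))) = √(1773 + (12 + 5*(-3)/5)) = √(1773 + (12 + 5*(⅕)*(-3))) = √(1773 + (12 - 3)) = √(1773 + 9) = √1782 = 9*√22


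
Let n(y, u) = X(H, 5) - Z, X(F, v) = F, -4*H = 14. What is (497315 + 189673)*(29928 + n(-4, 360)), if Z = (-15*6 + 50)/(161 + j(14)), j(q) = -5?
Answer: 267253331238/13 ≈ 2.0558e+10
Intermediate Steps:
H = -7/2 (H = -¼*14 = -7/2 ≈ -3.5000)
Z = -10/39 (Z = (-15*6 + 50)/(161 - 5) = (-90 + 50)/156 = -40*1/156 = -10/39 ≈ -0.25641)
n(y, u) = -253/78 (n(y, u) = -7/2 - 1*(-10/39) = -7/2 + 10/39 = -253/78)
(497315 + 189673)*(29928 + n(-4, 360)) = (497315 + 189673)*(29928 - 253/78) = 686988*(2334131/78) = 267253331238/13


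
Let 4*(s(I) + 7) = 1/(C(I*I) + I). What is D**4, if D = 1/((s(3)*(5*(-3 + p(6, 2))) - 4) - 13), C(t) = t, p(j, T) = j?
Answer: 65536/14370232874481 ≈ 4.5605e-9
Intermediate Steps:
s(I) = -7 + 1/(4*(I + I**2)) (s(I) = -7 + 1/(4*(I*I + I)) = -7 + 1/(4*(I**2 + I)) = -7 + 1/(4*(I + I**2)))
D = -16/1947 (D = 1/((((1/4)*(1 - 28*3 - 28*3**2)/(3*(1 + 3)))*(5*(-3 + 6)) - 4) - 13) = 1/((((1/4)*(1/3)*(1 - 84 - 28*9)/4)*(5*3) - 4) - 13) = 1/((((1/4)*(1/3)*(1/4)*(1 - 84 - 252))*15 - 4) - 13) = 1/((((1/4)*(1/3)*(1/4)*(-335))*15 - 4) - 13) = 1/((-335/48*15 - 4) - 13) = 1/((-1675/16 - 4) - 13) = 1/(-1739/16 - 13) = 1/(-1947/16) = -16/1947 ≈ -0.0082178)
D**4 = (-16/1947)**4 = 65536/14370232874481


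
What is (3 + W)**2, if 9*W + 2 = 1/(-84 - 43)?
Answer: 1119364/145161 ≈ 7.7112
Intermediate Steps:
W = -85/381 (W = -2/9 + 1/(9*(-84 - 43)) = -2/9 + (1/9)/(-127) = -2/9 + (1/9)*(-1/127) = -2/9 - 1/1143 = -85/381 ≈ -0.22310)
(3 + W)**2 = (3 - 85/381)**2 = (1058/381)**2 = 1119364/145161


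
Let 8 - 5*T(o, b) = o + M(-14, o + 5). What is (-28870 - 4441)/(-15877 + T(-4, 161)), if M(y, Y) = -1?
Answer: 166555/79372 ≈ 2.0984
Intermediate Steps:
T(o, b) = 9/5 - o/5 (T(o, b) = 8/5 - (o - 1)/5 = 8/5 - (-1 + o)/5 = 8/5 + (⅕ - o/5) = 9/5 - o/5)
(-28870 - 4441)/(-15877 + T(-4, 161)) = (-28870 - 4441)/(-15877 + (9/5 - ⅕*(-4))) = -33311/(-15877 + (9/5 + ⅘)) = -33311/(-15877 + 13/5) = -33311/(-79372/5) = -33311*(-5/79372) = 166555/79372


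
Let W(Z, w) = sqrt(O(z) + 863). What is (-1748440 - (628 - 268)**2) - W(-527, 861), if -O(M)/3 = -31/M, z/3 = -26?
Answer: -1878040 - sqrt(582582)/26 ≈ -1.8781e+6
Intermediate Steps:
z = -78 (z = 3*(-26) = -78)
O(M) = 93/M (O(M) = -(-93)/M = 93/M)
W(Z, w) = sqrt(582582)/26 (W(Z, w) = sqrt(93/(-78) + 863) = sqrt(93*(-1/78) + 863) = sqrt(-31/26 + 863) = sqrt(22407/26) = sqrt(582582)/26)
(-1748440 - (628 - 268)**2) - W(-527, 861) = (-1748440 - (628 - 268)**2) - sqrt(582582)/26 = (-1748440 - 1*360**2) - sqrt(582582)/26 = (-1748440 - 1*129600) - sqrt(582582)/26 = (-1748440 - 129600) - sqrt(582582)/26 = -1878040 - sqrt(582582)/26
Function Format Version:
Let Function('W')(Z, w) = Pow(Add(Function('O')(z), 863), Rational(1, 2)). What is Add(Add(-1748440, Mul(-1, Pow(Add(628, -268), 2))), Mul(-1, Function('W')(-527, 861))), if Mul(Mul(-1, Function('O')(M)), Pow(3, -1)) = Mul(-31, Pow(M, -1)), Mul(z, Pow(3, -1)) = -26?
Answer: Add(-1878040, Mul(Rational(-1, 26), Pow(582582, Rational(1, 2)))) ≈ -1.8781e+6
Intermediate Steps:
z = -78 (z = Mul(3, -26) = -78)
Function('O')(M) = Mul(93, Pow(M, -1)) (Function('O')(M) = Mul(-3, Mul(-31, Pow(M, -1))) = Mul(93, Pow(M, -1)))
Function('W')(Z, w) = Mul(Rational(1, 26), Pow(582582, Rational(1, 2))) (Function('W')(Z, w) = Pow(Add(Mul(93, Pow(-78, -1)), 863), Rational(1, 2)) = Pow(Add(Mul(93, Rational(-1, 78)), 863), Rational(1, 2)) = Pow(Add(Rational(-31, 26), 863), Rational(1, 2)) = Pow(Rational(22407, 26), Rational(1, 2)) = Mul(Rational(1, 26), Pow(582582, Rational(1, 2))))
Add(Add(-1748440, Mul(-1, Pow(Add(628, -268), 2))), Mul(-1, Function('W')(-527, 861))) = Add(Add(-1748440, Mul(-1, Pow(Add(628, -268), 2))), Mul(-1, Mul(Rational(1, 26), Pow(582582, Rational(1, 2))))) = Add(Add(-1748440, Mul(-1, Pow(360, 2))), Mul(Rational(-1, 26), Pow(582582, Rational(1, 2)))) = Add(Add(-1748440, Mul(-1, 129600)), Mul(Rational(-1, 26), Pow(582582, Rational(1, 2)))) = Add(Add(-1748440, -129600), Mul(Rational(-1, 26), Pow(582582, Rational(1, 2)))) = Add(-1878040, Mul(Rational(-1, 26), Pow(582582, Rational(1, 2))))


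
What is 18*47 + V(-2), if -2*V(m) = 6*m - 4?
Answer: 854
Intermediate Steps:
V(m) = 2 - 3*m (V(m) = -(6*m - 4)/2 = -(-4 + 6*m)/2 = 2 - 3*m)
18*47 + V(-2) = 18*47 + (2 - 3*(-2)) = 846 + (2 + 6) = 846 + 8 = 854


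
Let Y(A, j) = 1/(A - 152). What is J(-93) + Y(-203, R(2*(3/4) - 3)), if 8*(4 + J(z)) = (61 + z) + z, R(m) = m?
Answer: -55743/2840 ≈ -19.628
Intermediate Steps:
Y(A, j) = 1/(-152 + A)
J(z) = 29/8 + z/4 (J(z) = -4 + ((61 + z) + z)/8 = -4 + (61 + 2*z)/8 = -4 + (61/8 + z/4) = 29/8 + z/4)
J(-93) + Y(-203, R(2*(3/4) - 3)) = (29/8 + (¼)*(-93)) + 1/(-152 - 203) = (29/8 - 93/4) + 1/(-355) = -157/8 - 1/355 = -55743/2840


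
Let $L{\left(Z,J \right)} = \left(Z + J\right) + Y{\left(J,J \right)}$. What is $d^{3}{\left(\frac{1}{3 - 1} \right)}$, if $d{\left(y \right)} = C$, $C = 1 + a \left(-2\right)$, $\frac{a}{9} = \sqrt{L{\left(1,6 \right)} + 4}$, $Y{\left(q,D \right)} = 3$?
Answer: $13609 - 81702 \sqrt{14} \approx -2.9209 \cdot 10^{5}$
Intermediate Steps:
$L{\left(Z,J \right)} = 3 + J + Z$ ($L{\left(Z,J \right)} = \left(Z + J\right) + 3 = \left(J + Z\right) + 3 = 3 + J + Z$)
$a = 9 \sqrt{14}$ ($a = 9 \sqrt{\left(3 + 6 + 1\right) + 4} = 9 \sqrt{10 + 4} = 9 \sqrt{14} \approx 33.675$)
$C = 1 - 18 \sqrt{14}$ ($C = 1 + 9 \sqrt{14} \left(-2\right) = 1 - 18 \sqrt{14} \approx -66.35$)
$d{\left(y \right)} = 1 - 18 \sqrt{14}$
$d^{3}{\left(\frac{1}{3 - 1} \right)} = \left(1 - 18 \sqrt{14}\right)^{3}$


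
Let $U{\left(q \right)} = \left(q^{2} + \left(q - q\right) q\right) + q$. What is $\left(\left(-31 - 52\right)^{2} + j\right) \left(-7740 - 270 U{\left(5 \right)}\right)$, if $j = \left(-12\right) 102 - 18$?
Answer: $-89448480$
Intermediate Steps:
$U{\left(q \right)} = q + q^{2}$ ($U{\left(q \right)} = \left(q^{2} + 0 q\right) + q = \left(q^{2} + 0\right) + q = q^{2} + q = q + q^{2}$)
$j = -1242$ ($j = -1224 - 18 = -1242$)
$\left(\left(-31 - 52\right)^{2} + j\right) \left(-7740 - 270 U{\left(5 \right)}\right) = \left(\left(-31 - 52\right)^{2} - 1242\right) \left(-7740 - 270 \cdot 5 \left(1 + 5\right)\right) = \left(\left(-83\right)^{2} - 1242\right) \left(-7740 - 270 \cdot 5 \cdot 6\right) = \left(6889 - 1242\right) \left(-7740 - 8100\right) = 5647 \left(-7740 - 8100\right) = 5647 \left(-15840\right) = -89448480$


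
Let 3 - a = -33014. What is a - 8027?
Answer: 24990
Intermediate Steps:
a = 33017 (a = 3 - 1*(-33014) = 3 + 33014 = 33017)
a - 8027 = 33017 - 8027 = 24990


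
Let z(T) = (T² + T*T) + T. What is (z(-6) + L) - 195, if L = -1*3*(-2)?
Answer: -123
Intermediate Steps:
z(T) = T + 2*T² (z(T) = (T² + T²) + T = 2*T² + T = T + 2*T²)
L = 6 (L = -3*(-2) = 6)
(z(-6) + L) - 195 = (-6*(1 + 2*(-6)) + 6) - 195 = (-6*(1 - 12) + 6) - 195 = (-6*(-11) + 6) - 195 = (66 + 6) - 195 = 72 - 195 = -123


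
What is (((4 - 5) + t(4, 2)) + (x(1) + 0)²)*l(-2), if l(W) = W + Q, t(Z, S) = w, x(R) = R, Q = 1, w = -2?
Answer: 2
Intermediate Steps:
t(Z, S) = -2
l(W) = 1 + W (l(W) = W + 1 = 1 + W)
(((4 - 5) + t(4, 2)) + (x(1) + 0)²)*l(-2) = (((4 - 5) - 2) + (1 + 0)²)*(1 - 2) = ((-1 - 2) + 1²)*(-1) = (-3 + 1)*(-1) = -2*(-1) = 2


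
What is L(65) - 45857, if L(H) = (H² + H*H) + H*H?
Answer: -33182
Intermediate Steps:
L(H) = 3*H² (L(H) = (H² + H²) + H² = 2*H² + H² = 3*H²)
L(65) - 45857 = 3*65² - 45857 = 3*4225 - 45857 = 12675 - 45857 = -33182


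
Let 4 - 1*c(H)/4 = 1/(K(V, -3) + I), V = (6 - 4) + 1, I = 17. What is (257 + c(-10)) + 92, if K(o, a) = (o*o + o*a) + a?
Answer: 2553/7 ≈ 364.71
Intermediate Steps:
V = 3 (V = 2 + 1 = 3)
K(o, a) = a + o² + a*o (K(o, a) = (o² + a*o) + a = a + o² + a*o)
c(H) = 110/7 (c(H) = 16 - 4/((-3 + 3² - 3*3) + 17) = 16 - 4/((-3 + 9 - 9) + 17) = 16 - 4/(-3 + 17) = 16 - 4/14 = 16 - 4*1/14 = 16 - 2/7 = 110/7)
(257 + c(-10)) + 92 = (257 + 110/7) + 92 = 1909/7 + 92 = 2553/7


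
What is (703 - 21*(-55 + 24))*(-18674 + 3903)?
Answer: -19999934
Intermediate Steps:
(703 - 21*(-55 + 24))*(-18674 + 3903) = (703 - 21*(-31))*(-14771) = (703 + 651)*(-14771) = 1354*(-14771) = -19999934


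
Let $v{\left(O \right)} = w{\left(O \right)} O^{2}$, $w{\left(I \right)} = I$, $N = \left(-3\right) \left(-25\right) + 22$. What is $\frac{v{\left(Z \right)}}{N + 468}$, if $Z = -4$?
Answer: $- \frac{64}{565} \approx -0.11327$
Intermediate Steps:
$N = 97$ ($N = 75 + 22 = 97$)
$v{\left(O \right)} = O^{3}$ ($v{\left(O \right)} = O O^{2} = O^{3}$)
$\frac{v{\left(Z \right)}}{N + 468} = \frac{\left(-4\right)^{3}}{97 + 468} = \frac{1}{565} \left(-64\right) = - \frac{64}{565}$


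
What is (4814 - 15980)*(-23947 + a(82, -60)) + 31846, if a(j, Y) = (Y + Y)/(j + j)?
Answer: 10964720948/41 ≈ 2.6743e+8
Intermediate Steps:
a(j, Y) = Y/j (a(j, Y) = (2*Y)/((2*j)) = (2*Y)*(1/(2*j)) = Y/j)
(4814 - 15980)*(-23947 + a(82, -60)) + 31846 = (4814 - 15980)*(-23947 - 60/82) + 31846 = -11166*(-23947 - 60*1/82) + 31846 = -11166*(-23947 - 30/41) + 31846 = -11166*(-981857/41) + 31846 = 10963415262/41 + 31846 = 10964720948/41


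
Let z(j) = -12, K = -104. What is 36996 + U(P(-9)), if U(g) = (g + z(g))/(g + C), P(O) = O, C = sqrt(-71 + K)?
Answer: 9471165/256 + 105*I*sqrt(7)/256 ≈ 36997.0 + 1.0852*I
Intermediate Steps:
C = 5*I*sqrt(7) (C = sqrt(-71 - 104) = sqrt(-175) = 5*I*sqrt(7) ≈ 13.229*I)
U(g) = (-12 + g)/(g + 5*I*sqrt(7)) (U(g) = (g - 12)/(g + 5*I*sqrt(7)) = (-12 + g)/(g + 5*I*sqrt(7)))
36996 + U(P(-9)) = 36996 + (-12 - 9)/(-9 + 5*I*sqrt(7)) = 36996 - 21/(-9 + 5*I*sqrt(7))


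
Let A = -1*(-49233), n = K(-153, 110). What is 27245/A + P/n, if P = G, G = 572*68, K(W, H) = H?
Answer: 87180169/246165 ≈ 354.15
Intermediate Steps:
n = 110
A = 49233
G = 38896
P = 38896
27245/A + P/n = 27245/49233 + 38896/110 = 27245*(1/49233) + 38896*(1/110) = 27245/49233 + 1768/5 = 87180169/246165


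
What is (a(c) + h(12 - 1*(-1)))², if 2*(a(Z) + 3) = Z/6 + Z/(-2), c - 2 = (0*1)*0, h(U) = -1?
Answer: 169/9 ≈ 18.778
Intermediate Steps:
c = 2 (c = 2 + (0*1)*0 = 2 + 0*0 = 2 + 0 = 2)
a(Z) = -3 - Z/6 (a(Z) = -3 + (Z/6 + Z/(-2))/2 = -3 + (Z*(⅙) + Z*(-½))/2 = -3 + (Z/6 - Z/2)/2 = -3 + (-Z/3)/2 = -3 - Z/6)
(a(c) + h(12 - 1*(-1)))² = ((-3 - ⅙*2) - 1)² = ((-3 - ⅓) - 1)² = (-10/3 - 1)² = (-13/3)² = 169/9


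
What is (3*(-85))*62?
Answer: -15810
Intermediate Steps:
(3*(-85))*62 = -255*62 = -15810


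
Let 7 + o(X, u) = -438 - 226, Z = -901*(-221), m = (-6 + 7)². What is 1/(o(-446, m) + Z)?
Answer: 1/198450 ≈ 5.0391e-6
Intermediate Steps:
m = 1 (m = 1² = 1)
Z = 199121
o(X, u) = -671 (o(X, u) = -7 + (-438 - 226) = -7 - 664 = -671)
1/(o(-446, m) + Z) = 1/(-671 + 199121) = 1/198450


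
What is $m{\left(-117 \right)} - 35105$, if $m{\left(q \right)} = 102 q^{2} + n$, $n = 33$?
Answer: $1361206$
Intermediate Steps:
$m{\left(q \right)} = 33 + 102 q^{2}$ ($m{\left(q \right)} = 102 q^{2} + 33 = 33 + 102 q^{2}$)
$m{\left(-117 \right)} - 35105 = \left(33 + 102 \left(-117\right)^{2}\right) - 35105 = \left(33 + 102 \cdot 13689\right) - 35105 = \left(33 + 1396278\right) - 35105 = 1396311 - 35105 = 1361206$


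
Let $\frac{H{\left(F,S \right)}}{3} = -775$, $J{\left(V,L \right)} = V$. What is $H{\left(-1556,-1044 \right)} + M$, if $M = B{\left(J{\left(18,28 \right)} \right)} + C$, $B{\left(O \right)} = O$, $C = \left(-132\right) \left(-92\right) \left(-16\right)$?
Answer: $-196611$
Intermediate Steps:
$C = -194304$ ($C = 12144 \left(-16\right) = -194304$)
$H{\left(F,S \right)} = -2325$ ($H{\left(F,S \right)} = 3 \left(-775\right) = -2325$)
$M = -194286$ ($M = 18 - 194304 = -194286$)
$H{\left(-1556,-1044 \right)} + M = -2325 - 194286 = -196611$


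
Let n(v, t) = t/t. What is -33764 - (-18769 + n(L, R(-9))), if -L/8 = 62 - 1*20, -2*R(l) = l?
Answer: -14996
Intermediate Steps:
R(l) = -l/2
L = -336 (L = -8*(62 - 1*20) = -8*(62 - 20) = -8*42 = -336)
n(v, t) = 1
-33764 - (-18769 + n(L, R(-9))) = -33764 - (-18769 + 1) = -33764 - 1*(-18768) = -33764 + 18768 = -14996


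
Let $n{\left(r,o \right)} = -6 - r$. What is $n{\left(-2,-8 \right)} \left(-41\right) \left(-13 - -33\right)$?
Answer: $3280$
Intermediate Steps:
$n{\left(-2,-8 \right)} \left(-41\right) \left(-13 - -33\right) = \left(-6 - -2\right) \left(-41\right) \left(-13 - -33\right) = \left(-6 + 2\right) \left(-41\right) \left(-13 + 33\right) = \left(-4\right) \left(-41\right) 20 = 164 \cdot 20 = 3280$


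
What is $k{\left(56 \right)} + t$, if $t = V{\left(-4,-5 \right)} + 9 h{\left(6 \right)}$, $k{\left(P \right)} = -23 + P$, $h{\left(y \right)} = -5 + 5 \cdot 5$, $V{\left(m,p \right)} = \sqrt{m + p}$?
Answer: $213 + 3 i \approx 213.0 + 3.0 i$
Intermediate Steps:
$h{\left(y \right)} = 20$ ($h{\left(y \right)} = -5 + 25 = 20$)
$t = 180 + 3 i$ ($t = \sqrt{-4 - 5} + 9 \cdot 20 = \sqrt{-9} + 180 = 3 i + 180 = 180 + 3 i \approx 180.0 + 3.0 i$)
$k{\left(56 \right)} + t = \left(-23 + 56\right) + \left(180 + 3 i\right) = 33 + \left(180 + 3 i\right) = 213 + 3 i$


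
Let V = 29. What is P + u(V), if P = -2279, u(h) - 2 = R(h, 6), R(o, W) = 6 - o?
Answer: -2300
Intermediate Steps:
u(h) = 8 - h (u(h) = 2 + (6 - h) = 8 - h)
P + u(V) = -2279 + (8 - 1*29) = -2279 + (8 - 29) = -2279 - 21 = -2300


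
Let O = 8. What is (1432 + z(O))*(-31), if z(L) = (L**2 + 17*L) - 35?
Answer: -49507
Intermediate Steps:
z(L) = -35 + L**2 + 17*L
(1432 + z(O))*(-31) = (1432 + (-35 + 8**2 + 17*8))*(-31) = (1432 + (-35 + 64 + 136))*(-31) = (1432 + 165)*(-31) = 1597*(-31) = -49507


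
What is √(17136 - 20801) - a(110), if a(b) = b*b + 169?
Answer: -12269 + I*√3665 ≈ -12269.0 + 60.539*I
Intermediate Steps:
a(b) = 169 + b² (a(b) = b² + 169 = 169 + b²)
√(17136 - 20801) - a(110) = √(17136 - 20801) - (169 + 110²) = √(-3665) - (169 + 12100) = I*√3665 - 1*12269 = I*√3665 - 12269 = -12269 + I*√3665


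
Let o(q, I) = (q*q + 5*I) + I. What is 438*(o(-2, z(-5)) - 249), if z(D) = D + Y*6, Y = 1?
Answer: -104682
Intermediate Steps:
z(D) = 6 + D (z(D) = D + 1*6 = D + 6 = 6 + D)
o(q, I) = q**2 + 6*I (o(q, I) = (q**2 + 5*I) + I = q**2 + 6*I)
438*(o(-2, z(-5)) - 249) = 438*(((-2)**2 + 6*(6 - 5)) - 249) = 438*((4 + 6*1) - 249) = 438*((4 + 6) - 249) = 438*(10 - 249) = 438*(-239) = -104682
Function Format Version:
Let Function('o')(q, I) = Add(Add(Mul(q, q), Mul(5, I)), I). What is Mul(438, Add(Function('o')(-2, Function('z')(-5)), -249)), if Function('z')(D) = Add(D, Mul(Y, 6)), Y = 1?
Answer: -104682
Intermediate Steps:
Function('z')(D) = Add(6, D) (Function('z')(D) = Add(D, Mul(1, 6)) = Add(D, 6) = Add(6, D))
Function('o')(q, I) = Add(Pow(q, 2), Mul(6, I)) (Function('o')(q, I) = Add(Add(Pow(q, 2), Mul(5, I)), I) = Add(Pow(q, 2), Mul(6, I)))
Mul(438, Add(Function('o')(-2, Function('z')(-5)), -249)) = Mul(438, Add(Add(Pow(-2, 2), Mul(6, Add(6, -5))), -249)) = Mul(438, Add(Add(4, Mul(6, 1)), -249)) = Mul(438, Add(Add(4, 6), -249)) = Mul(438, Add(10, -249)) = Mul(438, -239) = -104682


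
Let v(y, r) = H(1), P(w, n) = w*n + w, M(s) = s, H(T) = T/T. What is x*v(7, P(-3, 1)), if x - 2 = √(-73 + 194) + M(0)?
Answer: 13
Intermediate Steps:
H(T) = 1
P(w, n) = w + n*w (P(w, n) = n*w + w = w + n*w)
v(y, r) = 1
x = 13 (x = 2 + (√(-73 + 194) + 0) = 2 + (√121 + 0) = 2 + (11 + 0) = 2 + 11 = 13)
x*v(7, P(-3, 1)) = 13*1 = 13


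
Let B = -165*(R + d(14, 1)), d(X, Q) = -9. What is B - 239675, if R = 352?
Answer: -296270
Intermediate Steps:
B = -56595 (B = -165*(352 - 9) = -165*343 = -56595)
B - 239675 = -56595 - 239675 = -296270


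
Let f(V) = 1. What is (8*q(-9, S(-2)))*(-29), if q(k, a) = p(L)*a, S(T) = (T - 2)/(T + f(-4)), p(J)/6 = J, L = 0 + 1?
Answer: -5568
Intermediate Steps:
L = 1
p(J) = 6*J
S(T) = (-2 + T)/(1 + T) (S(T) = (T - 2)/(T + 1) = (-2 + T)/(1 + T))
q(k, a) = 6*a (q(k, a) = (6*1)*a = 6*a)
(8*q(-9, S(-2)))*(-29) = (8*(6*((-2 - 2)/(1 - 2))))*(-29) = (8*(6*(-4/(-1))))*(-29) = (8*(6*(-1*(-4))))*(-29) = (8*(6*4))*(-29) = (8*24)*(-29) = 192*(-29) = -5568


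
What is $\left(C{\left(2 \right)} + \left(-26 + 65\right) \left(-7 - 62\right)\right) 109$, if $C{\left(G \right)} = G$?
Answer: $-293101$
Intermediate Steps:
$\left(C{\left(2 \right)} + \left(-26 + 65\right) \left(-7 - 62\right)\right) 109 = \left(2 + \left(-26 + 65\right) \left(-7 - 62\right)\right) 109 = \left(2 + 39 \left(-69\right)\right) 109 = \left(2 - 2691\right) 109 = \left(-2689\right) 109 = -293101$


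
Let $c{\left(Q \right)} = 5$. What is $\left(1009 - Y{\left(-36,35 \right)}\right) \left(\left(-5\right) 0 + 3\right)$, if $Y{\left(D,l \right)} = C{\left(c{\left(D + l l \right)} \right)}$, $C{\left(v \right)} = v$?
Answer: $3012$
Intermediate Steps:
$Y{\left(D,l \right)} = 5$
$\left(1009 - Y{\left(-36,35 \right)}\right) \left(\left(-5\right) 0 + 3\right) = \left(1009 - 5\right) \left(\left(-5\right) 0 + 3\right) = \left(1009 - 5\right) \left(0 + 3\right) = 1004 \cdot 3 = 3012$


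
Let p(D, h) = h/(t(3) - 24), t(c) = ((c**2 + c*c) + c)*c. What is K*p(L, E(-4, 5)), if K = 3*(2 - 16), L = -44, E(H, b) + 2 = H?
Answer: 84/13 ≈ 6.4615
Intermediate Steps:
E(H, b) = -2 + H
t(c) = c*(c + 2*c**2) (t(c) = ((c**2 + c**2) + c)*c = (2*c**2 + c)*c = (c + 2*c**2)*c = c*(c + 2*c**2))
p(D, h) = h/39 (p(D, h) = h/(3**2*(1 + 2*3) - 24) = h/(9*(1 + 6) - 24) = h/(9*7 - 24) = h/(63 - 24) = h/39)
K = -42 (K = 3*(-14) = -42)
K*p(L, E(-4, 5)) = -14*(-2 - 4)/13 = -14*(-6)/13 = -42*(-2/13) = 84/13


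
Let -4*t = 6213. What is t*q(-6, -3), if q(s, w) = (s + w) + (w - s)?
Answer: 18639/2 ≈ 9319.5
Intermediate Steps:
q(s, w) = 2*w
t = -6213/4 (t = -¼*6213 = -6213/4 ≈ -1553.3)
t*q(-6, -3) = -6213*(-3)/2 = -6213/4*(-6) = 18639/2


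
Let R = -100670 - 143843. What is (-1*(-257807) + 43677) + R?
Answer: 56971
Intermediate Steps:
R = -244513
(-1*(-257807) + 43677) + R = (-1*(-257807) + 43677) - 244513 = (257807 + 43677) - 244513 = 301484 - 244513 = 56971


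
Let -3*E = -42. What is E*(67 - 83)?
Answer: -224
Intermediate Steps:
E = 14 (E = -1/3*(-42) = 14)
E*(67 - 83) = 14*(67 - 83) = 14*(-16) = -224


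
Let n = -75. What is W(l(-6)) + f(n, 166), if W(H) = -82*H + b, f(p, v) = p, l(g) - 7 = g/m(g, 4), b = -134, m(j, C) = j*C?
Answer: -1607/2 ≈ -803.50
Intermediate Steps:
m(j, C) = C*j
l(g) = 29/4 (l(g) = 7 + g/((4*g)) = 7 + g*(1/(4*g)) = 7 + ¼ = 29/4)
W(H) = -134 - 82*H (W(H) = -82*H - 134 = -134 - 82*H)
W(l(-6)) + f(n, 166) = (-134 - 82*29/4) - 75 = (-134 - 1189/2) - 75 = -1457/2 - 75 = -1607/2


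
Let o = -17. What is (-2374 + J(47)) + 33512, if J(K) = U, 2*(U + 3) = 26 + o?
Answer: 62279/2 ≈ 31140.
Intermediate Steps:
U = 3/2 (U = -3 + (26 - 17)/2 = -3 + (½)*9 = -3 + 9/2 = 3/2 ≈ 1.5000)
J(K) = 3/2
(-2374 + J(47)) + 33512 = (-2374 + 3/2) + 33512 = -4745/2 + 33512 = 62279/2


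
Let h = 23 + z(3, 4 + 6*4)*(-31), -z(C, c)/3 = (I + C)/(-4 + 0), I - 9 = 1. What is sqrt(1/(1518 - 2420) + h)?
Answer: 7*I*sqrt(4636731)/902 ≈ 16.711*I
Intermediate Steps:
I = 10 (I = 9 + 1 = 10)
z(C, c) = 15/2 + 3*C/4 (z(C, c) = -3*(10 + C)/(-4 + 0) = -3*(10 + C)/(-4) = -3*(10 + C)*(-1)/4 = -3*(-5/2 - C/4) = 15/2 + 3*C/4)
h = -1117/4 (h = 23 + (15/2 + (3/4)*3)*(-31) = 23 + (15/2 + 9/4)*(-31) = 23 + (39/4)*(-31) = 23 - 1209/4 = -1117/4 ≈ -279.25)
sqrt(1/(1518 - 2420) + h) = sqrt(1/(1518 - 2420) - 1117/4) = sqrt(1/(-902) - 1117/4) = sqrt(-1/902 - 1117/4) = sqrt(-503769/1804) = 7*I*sqrt(4636731)/902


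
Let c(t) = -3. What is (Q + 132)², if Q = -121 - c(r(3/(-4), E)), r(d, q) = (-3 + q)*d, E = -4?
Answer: 196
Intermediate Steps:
r(d, q) = d*(-3 + q)
Q = -118 (Q = -121 - 1*(-3) = -121 + 3 = -118)
(Q + 132)² = (-118 + 132)² = 14² = 196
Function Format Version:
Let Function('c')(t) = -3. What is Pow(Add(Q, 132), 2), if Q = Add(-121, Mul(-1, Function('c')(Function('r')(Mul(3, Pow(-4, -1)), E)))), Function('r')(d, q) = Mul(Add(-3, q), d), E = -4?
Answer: 196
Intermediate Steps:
Function('r')(d, q) = Mul(d, Add(-3, q))
Q = -118 (Q = Add(-121, Mul(-1, -3)) = Add(-121, 3) = -118)
Pow(Add(Q, 132), 2) = Pow(Add(-118, 132), 2) = Pow(14, 2) = 196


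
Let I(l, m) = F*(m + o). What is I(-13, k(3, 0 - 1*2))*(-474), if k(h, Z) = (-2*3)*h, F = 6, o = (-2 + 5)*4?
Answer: 17064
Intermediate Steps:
o = 12 (o = 3*4 = 12)
k(h, Z) = -6*h
I(l, m) = 72 + 6*m (I(l, m) = 6*(m + 12) = 6*(12 + m) = 72 + 6*m)
I(-13, k(3, 0 - 1*2))*(-474) = (72 + 6*(-6*3))*(-474) = (72 + 6*(-18))*(-474) = (72 - 108)*(-474) = -36*(-474) = 17064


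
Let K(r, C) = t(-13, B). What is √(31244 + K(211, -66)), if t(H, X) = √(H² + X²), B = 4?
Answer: √(31244 + √185) ≈ 176.80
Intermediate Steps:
K(r, C) = √185 (K(r, C) = √((-13)² + 4²) = √(169 + 16) = √185)
√(31244 + K(211, -66)) = √(31244 + √185)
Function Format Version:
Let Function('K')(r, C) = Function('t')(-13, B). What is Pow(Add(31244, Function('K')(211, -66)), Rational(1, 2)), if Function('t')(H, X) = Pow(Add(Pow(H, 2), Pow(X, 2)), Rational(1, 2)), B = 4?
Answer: Pow(Add(31244, Pow(185, Rational(1, 2))), Rational(1, 2)) ≈ 176.80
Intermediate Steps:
Function('K')(r, C) = Pow(185, Rational(1, 2)) (Function('K')(r, C) = Pow(Add(Pow(-13, 2), Pow(4, 2)), Rational(1, 2)) = Pow(Add(169, 16), Rational(1, 2)) = Pow(185, Rational(1, 2)))
Pow(Add(31244, Function('K')(211, -66)), Rational(1, 2)) = Pow(Add(31244, Pow(185, Rational(1, 2))), Rational(1, 2))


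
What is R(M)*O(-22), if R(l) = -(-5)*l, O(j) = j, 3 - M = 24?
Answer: 2310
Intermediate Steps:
M = -21 (M = 3 - 1*24 = 3 - 24 = -21)
R(l) = 5*l
R(M)*O(-22) = (5*(-21))*(-22) = -105*(-22) = 2310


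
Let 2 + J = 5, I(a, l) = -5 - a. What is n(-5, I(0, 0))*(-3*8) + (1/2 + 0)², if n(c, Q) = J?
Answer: -287/4 ≈ -71.750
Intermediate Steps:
J = 3 (J = -2 + 5 = 3)
n(c, Q) = 3
n(-5, I(0, 0))*(-3*8) + (1/2 + 0)² = 3*(-3*8) + (1/2 + 0)² = 3*(-24) + (½ + 0)² = -72 + (½)² = -72 + ¼ = -287/4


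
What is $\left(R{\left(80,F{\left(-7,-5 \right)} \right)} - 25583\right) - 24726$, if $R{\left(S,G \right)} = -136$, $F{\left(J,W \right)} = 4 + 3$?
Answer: $-50445$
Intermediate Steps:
$F{\left(J,W \right)} = 7$
$\left(R{\left(80,F{\left(-7,-5 \right)} \right)} - 25583\right) - 24726 = \left(-136 - 25583\right) - 24726 = -25719 - 24726 = -50445$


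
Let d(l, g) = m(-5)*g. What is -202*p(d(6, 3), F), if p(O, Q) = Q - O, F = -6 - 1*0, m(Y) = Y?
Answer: -1818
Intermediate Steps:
F = -6 (F = -6 + 0 = -6)
d(l, g) = -5*g
-202*p(d(6, 3), F) = -202*(-6 - (-5)*3) = -202*(-6 - 1*(-15)) = -202*(-6 + 15) = -202*9 = -1818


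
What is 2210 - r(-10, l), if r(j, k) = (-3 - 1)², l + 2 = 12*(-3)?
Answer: 2194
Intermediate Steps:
l = -38 (l = -2 + 12*(-3) = -2 - 36 = -38)
r(j, k) = 16 (r(j, k) = (-4)² = 16)
2210 - r(-10, l) = 2210 - 1*16 = 2210 - 16 = 2194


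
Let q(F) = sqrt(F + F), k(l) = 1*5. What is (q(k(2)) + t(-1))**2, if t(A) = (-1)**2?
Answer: (1 + sqrt(10))**2 ≈ 17.325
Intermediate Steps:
k(l) = 5
t(A) = 1
q(F) = sqrt(2)*sqrt(F) (q(F) = sqrt(2*F) = sqrt(2)*sqrt(F))
(q(k(2)) + t(-1))**2 = (sqrt(2)*sqrt(5) + 1)**2 = (sqrt(10) + 1)**2 = (1 + sqrt(10))**2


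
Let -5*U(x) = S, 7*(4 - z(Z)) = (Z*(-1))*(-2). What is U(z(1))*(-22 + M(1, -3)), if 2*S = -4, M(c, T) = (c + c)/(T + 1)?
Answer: -46/5 ≈ -9.2000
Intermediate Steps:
M(c, T) = 2*c/(1 + T) (M(c, T) = (2*c)/(1 + T) = 2*c/(1 + T))
S = -2 (S = (½)*(-4) = -2)
z(Z) = 4 - 2*Z/7 (z(Z) = 4 - Z*(-1)*(-2)/7 = 4 - (-Z)*(-2)/7 = 4 - 2*Z/7)
U(x) = ⅖ (U(x) = -⅕*(-2) = ⅖)
U(z(1))*(-22 + M(1, -3)) = 2*(-22 + 2*1/(1 - 3))/5 = 2*(-22 + 2*1/(-2))/5 = 2*(-22 + 2*1*(-½))/5 = 2*(-22 - 1)/5 = (⅖)*(-23) = -46/5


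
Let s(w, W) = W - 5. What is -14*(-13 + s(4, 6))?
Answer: 168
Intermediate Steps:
s(w, W) = -5 + W
-14*(-13 + s(4, 6)) = -14*(-13 + (-5 + 6)) = -14*(-13 + 1) = -14*(-12) = 168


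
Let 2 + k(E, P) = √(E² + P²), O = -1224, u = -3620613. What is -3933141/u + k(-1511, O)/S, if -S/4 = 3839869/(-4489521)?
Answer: 4650224766895/9268453079798 + 4489521*√3781297/15359476 ≈ 568.89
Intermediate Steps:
S = 15359476/4489521 (S = -15359476/(-4489521) = -15359476*(-1)/4489521 = -4*(-3839869/4489521) = 15359476/4489521 ≈ 3.4212)
k(E, P) = -2 + √(E² + P²)
-3933141/u + k(-1511, O)/S = -3933141/(-3620613) + (-2 + √((-1511)² + (-1224)²))/(15359476/4489521) = -3933141*(-1/3620613) + (-2 + √(2283121 + 1498176))*(4489521/15359476) = 1311047/1206871 + (-2 + √3781297)*(4489521/15359476) = 1311047/1206871 + (-4489521/7679738 + 4489521*√3781297/15359476) = 4650224766895/9268453079798 + 4489521*√3781297/15359476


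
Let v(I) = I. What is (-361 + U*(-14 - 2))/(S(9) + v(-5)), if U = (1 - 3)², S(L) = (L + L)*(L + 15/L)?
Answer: -25/11 ≈ -2.2727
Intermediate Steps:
S(L) = 2*L*(L + 15/L) (S(L) = (2*L)*(L + 15/L) = 2*L*(L + 15/L))
U = 4 (U = (-2)² = 4)
(-361 + U*(-14 - 2))/(S(9) + v(-5)) = (-361 + 4*(-14 - 2))/((30 + 2*9²) - 5) = (-361 + 4*(-16))/((30 + 2*81) - 5) = (-361 - 64)/((30 + 162) - 5) = -425/(192 - 5) = -425/187 = -425*1/187 = -25/11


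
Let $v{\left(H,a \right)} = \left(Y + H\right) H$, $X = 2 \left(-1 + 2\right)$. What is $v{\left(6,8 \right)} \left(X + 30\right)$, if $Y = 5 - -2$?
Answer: $2496$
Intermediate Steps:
$Y = 7$ ($Y = 5 + 2 = 7$)
$X = 2$ ($X = 2 \cdot 1 = 2$)
$v{\left(H,a \right)} = H \left(7 + H\right)$ ($v{\left(H,a \right)} = \left(7 + H\right) H = H \left(7 + H\right)$)
$v{\left(6,8 \right)} \left(X + 30\right) = 6 \left(7 + 6\right) \left(2 + 30\right) = 6 \cdot 13 \cdot 32 = 78 \cdot 32 = 2496$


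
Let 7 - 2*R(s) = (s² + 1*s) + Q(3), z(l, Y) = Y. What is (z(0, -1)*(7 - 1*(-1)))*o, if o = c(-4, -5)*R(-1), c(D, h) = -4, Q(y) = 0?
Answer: 112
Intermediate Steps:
R(s) = 7/2 - s/2 - s²/2 (R(s) = 7/2 - ((s² + 1*s) + 0)/2 = 7/2 - ((s² + s) + 0)/2 = 7/2 - ((s + s²) + 0)/2 = 7/2 - (s + s²)/2 = 7/2 + (-s/2 - s²/2) = 7/2 - s/2 - s²/2)
o = -14 (o = -4*(7/2 - ½*(-1) - ½*(-1)²) = -4*(7/2 + ½ - ½*1) = -4*(7/2 + ½ - ½) = -4*7/2 = -14)
(z(0, -1)*(7 - 1*(-1)))*o = -(7 - 1*(-1))*(-14) = -(7 + 1)*(-14) = -1*8*(-14) = -8*(-14) = 112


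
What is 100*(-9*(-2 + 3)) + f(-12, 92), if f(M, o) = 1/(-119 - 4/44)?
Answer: -1179011/1310 ≈ -900.01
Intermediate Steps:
f(M, o) = -11/1310 (f(M, o) = 1/(-119 - 4*1/44) = 1/(-119 - 1/11) = 1/(-1310/11) = -11/1310)
100*(-9*(-2 + 3)) + f(-12, 92) = 100*(-9*(-2 + 3)) - 11/1310 = 100*(-9*1) - 11/1310 = 100*(-9) - 11/1310 = -900 - 11/1310 = -1179011/1310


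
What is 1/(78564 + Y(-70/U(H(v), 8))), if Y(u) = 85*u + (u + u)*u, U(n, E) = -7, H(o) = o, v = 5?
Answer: 1/79614 ≈ 1.2561e-5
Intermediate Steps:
Y(u) = 2*u**2 + 85*u (Y(u) = 85*u + (2*u)*u = 85*u + 2*u**2 = 2*u**2 + 85*u)
1/(78564 + Y(-70/U(H(v), 8))) = 1/(78564 + (-70/(-7))*(85 + 2*(-70/(-7)))) = 1/(78564 + (-70*(-1/7))*(85 + 2*(-70*(-1/7)))) = 1/(78564 + 10*(85 + 2*10)) = 1/(78564 + 10*(85 + 20)) = 1/(78564 + 10*105) = 1/(78564 + 1050) = 1/79614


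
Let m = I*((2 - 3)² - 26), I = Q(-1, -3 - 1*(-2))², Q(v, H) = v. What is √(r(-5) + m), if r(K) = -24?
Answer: 7*I ≈ 7.0*I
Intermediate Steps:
I = 1 (I = (-1)² = 1)
m = -25 (m = 1*((2 - 3)² - 26) = 1*((-1)² - 26) = 1*(1 - 26) = 1*(-25) = -25)
√(r(-5) + m) = √(-24 - 25) = √(-49) = 7*I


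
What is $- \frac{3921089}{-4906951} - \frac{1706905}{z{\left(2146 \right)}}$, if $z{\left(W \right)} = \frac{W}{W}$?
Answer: $- \frac{8375695275566}{4906951} \approx -1.7069 \cdot 10^{6}$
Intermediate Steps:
$z{\left(W \right)} = 1$
$- \frac{3921089}{-4906951} - \frac{1706905}{z{\left(2146 \right)}} = - \frac{3921089}{-4906951} - \frac{1706905}{1} = \left(-3921089\right) \left(- \frac{1}{4906951}\right) - 1706905 = \frac{3921089}{4906951} - 1706905 = - \frac{8375695275566}{4906951}$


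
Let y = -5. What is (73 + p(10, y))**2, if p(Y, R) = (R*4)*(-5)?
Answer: 29929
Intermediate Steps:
p(Y, R) = -20*R (p(Y, R) = (4*R)*(-5) = -20*R)
(73 + p(10, y))**2 = (73 - 20*(-5))**2 = (73 + 100)**2 = 173**2 = 29929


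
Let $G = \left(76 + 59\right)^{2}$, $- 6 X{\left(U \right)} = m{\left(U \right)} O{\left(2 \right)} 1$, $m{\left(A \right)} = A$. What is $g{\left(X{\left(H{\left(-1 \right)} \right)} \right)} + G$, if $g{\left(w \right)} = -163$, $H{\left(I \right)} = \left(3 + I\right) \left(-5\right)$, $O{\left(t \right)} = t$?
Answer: $18062$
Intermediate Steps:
$H{\left(I \right)} = -15 - 5 I$
$X{\left(U \right)} = - \frac{U}{3}$ ($X{\left(U \right)} = - \frac{U 2 \cdot 1}{6} = - \frac{2 U 1}{6} = - \frac{2 U}{6} = - \frac{U}{3}$)
$G = 18225$ ($G = 135^{2} = 18225$)
$g{\left(X{\left(H{\left(-1 \right)} \right)} \right)} + G = -163 + 18225 = 18062$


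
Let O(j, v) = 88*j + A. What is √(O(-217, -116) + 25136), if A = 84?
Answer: 2*√1531 ≈ 78.256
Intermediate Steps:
O(j, v) = 84 + 88*j (O(j, v) = 88*j + 84 = 84 + 88*j)
√(O(-217, -116) + 25136) = √((84 + 88*(-217)) + 25136) = √((84 - 19096) + 25136) = √(-19012 + 25136) = √6124 = 2*√1531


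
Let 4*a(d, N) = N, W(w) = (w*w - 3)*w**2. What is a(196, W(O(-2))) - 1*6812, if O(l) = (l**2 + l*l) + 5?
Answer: 403/2 ≈ 201.50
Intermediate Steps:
O(l) = 5 + 2*l**2 (O(l) = (l**2 + l**2) + 5 = 2*l**2 + 5 = 5 + 2*l**2)
W(w) = w**2*(-3 + w**2) (W(w) = (w**2 - 3)*w**2 = (-3 + w**2)*w**2 = w**2*(-3 + w**2))
a(d, N) = N/4
a(196, W(O(-2))) - 1*6812 = ((5 + 2*(-2)**2)**2*(-3 + (5 + 2*(-2)**2)**2))/4 - 1*6812 = ((5 + 2*4)**2*(-3 + (5 + 2*4)**2))/4 - 6812 = ((5 + 8)**2*(-3 + (5 + 8)**2))/4 - 6812 = (13**2*(-3 + 13**2))/4 - 6812 = (169*(-3 + 169))/4 - 6812 = (169*166)/4 - 6812 = (1/4)*28054 - 6812 = 14027/2 - 6812 = 403/2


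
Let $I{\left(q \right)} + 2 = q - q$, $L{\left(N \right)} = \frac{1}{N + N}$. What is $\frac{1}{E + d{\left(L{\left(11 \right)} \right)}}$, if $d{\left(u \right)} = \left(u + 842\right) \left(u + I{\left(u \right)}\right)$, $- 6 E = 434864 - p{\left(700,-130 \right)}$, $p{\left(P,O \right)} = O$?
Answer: $- \frac{484}{35886091} \approx -1.3487 \cdot 10^{-5}$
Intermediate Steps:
$L{\left(N \right)} = \frac{1}{2 N}$
$I{\left(q \right)} = -2$ ($I{\left(q \right)} = -2 + \left(q - q\right) = -2 + 0 = -2$)
$E = -72499$ ($E = - \frac{434864 - -130}{6} = - \frac{434864 + 130}{6} = \left(- \frac{1}{6}\right) 434994 = -72499$)
$d{\left(u \right)} = \left(-2 + u\right) \left(842 + u\right)$ ($d{\left(u \right)} = \left(u + 842\right) \left(u - 2\right) = \left(842 + u\right) \left(-2 + u\right) = \left(-2 + u\right) \left(842 + u\right)$)
$\frac{1}{E + d{\left(L{\left(11 \right)} \right)}} = \frac{1}{-72499 + \left(-1684 + \left(\frac{1}{2 \cdot 11}\right)^{2} + 840 \frac{1}{2 \cdot 11}\right)} = \frac{1}{-72499 + \left(-1684 + \left(\frac{1}{2} \cdot \frac{1}{11}\right)^{2} + 840 \cdot \frac{1}{2} \cdot \frac{1}{11}\right)} = \frac{1}{-72499 + \left(-1684 + \left(\frac{1}{22}\right)^{2} + 840 \cdot \frac{1}{22}\right)} = \frac{1}{-72499 + \left(-1684 + \frac{1}{484} + \frac{420}{11}\right)} = \frac{1}{-72499 - \frac{796575}{484}} = \frac{1}{- \frac{35886091}{484}} = - \frac{484}{35886091}$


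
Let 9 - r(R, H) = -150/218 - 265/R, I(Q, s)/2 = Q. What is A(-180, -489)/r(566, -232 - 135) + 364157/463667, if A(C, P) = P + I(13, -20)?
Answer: -419876117147/9371772017 ≈ -44.802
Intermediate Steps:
I(Q, s) = 2*Q
A(C, P) = 26 + P (A(C, P) = P + 2*13 = P + 26 = 26 + P)
r(R, H) = 1056/109 + 265/R (r(R, H) = 9 - (-150/218 - 265/R) = 9 - (-150*1/218 - 265/R) = 9 - (-75/109 - 265/R) = 9 + (75/109 + 265/R) = 1056/109 + 265/R)
A(-180, -489)/r(566, -232 - 135) + 364157/463667 = (26 - 489)/(1056/109 + 265/566) + 364157/463667 = -463/(1056/109 + 265*(1/566)) + 364157*(1/463667) = -463/(1056/109 + 265/566) + 11747/14957 = -463/626581/61694 + 11747/14957 = -463*61694/626581 + 11747/14957 = -28564322/626581 + 11747/14957 = -419876117147/9371772017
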